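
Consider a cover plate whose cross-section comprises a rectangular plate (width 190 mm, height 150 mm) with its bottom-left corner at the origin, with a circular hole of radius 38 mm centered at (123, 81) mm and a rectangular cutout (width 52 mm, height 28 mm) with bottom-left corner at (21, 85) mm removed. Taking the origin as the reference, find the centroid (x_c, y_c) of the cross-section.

Part | A | x̄ᵢ | ȳᵢ | A·x̄ᵢ | A·ȳᵢ
plate | 28500.00 | 95.00 | 75.00 | 2707500.00 | 2137500.00
hole 1 | -4536.46 | 123.00 | 81.00 | -557984.55 | -367453.24
hole 2 | -1456.00 | 47.00 | 99.00 | -68432.00 | -144144.00
Σ | 22507.54 |  |  | 2081083.45 | 1625902.76
x_c = 2081083.45 / 22507.54 = 92.46 mm
y_c = 1625902.76 / 22507.54 = 72.24 mm

x_c = 92.46 mm, y_c = 72.24 mm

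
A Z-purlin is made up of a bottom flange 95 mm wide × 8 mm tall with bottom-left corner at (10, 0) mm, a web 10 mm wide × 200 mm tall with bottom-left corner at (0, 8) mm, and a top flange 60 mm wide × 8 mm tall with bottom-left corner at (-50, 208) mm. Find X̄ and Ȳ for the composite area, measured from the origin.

X̄ = 13.61 mm, Ȳ = 99.01 mm

bottom flange: A = 95 × 8 = 760.00, centroid at (57.50, 4.00).
web: A = 10 × 200 = 2000.00, centroid at (5.00, 108.00).
top flange: A = 60 × 8 = 480.00, centroid at (-20.00, 212.00).
ΣA = 3240.00 mm², ΣAX̄ = 44100.00 mm³, ΣAȲ = 320800.00 mm³.
X̄ = 44100.00/3240.00 = 13.61 mm; Ȳ = 320800.00/3240.00 = 99.01 mm.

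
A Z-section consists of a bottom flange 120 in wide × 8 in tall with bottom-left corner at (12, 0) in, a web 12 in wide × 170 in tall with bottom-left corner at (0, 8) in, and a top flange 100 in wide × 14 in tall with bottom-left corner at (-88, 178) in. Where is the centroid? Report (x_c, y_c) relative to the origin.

bottom flange: A = 120 × 8 = 960.00, centroid at (72.00, 4.00).
web: A = 12 × 170 = 2040.00, centroid at (6.00, 93.00).
top flange: A = 100 × 14 = 1400.00, centroid at (-38.00, 185.00).
ΣA = 4400.00 in²
ΣAx_c = (960.00)(72.00) + (2040.00)(6.00) + (1400.00)(-38.00) = 28160.00 in³
ΣAy_c = (960.00)(4.00) + (2040.00)(93.00) + (1400.00)(185.00) = 452560.00 in³
x_c = 28160.00 / 4400.00 = 6.40 in
y_c = 452560.00 / 4400.00 = 102.85 in

x_c = 6.40 in, y_c = 102.85 in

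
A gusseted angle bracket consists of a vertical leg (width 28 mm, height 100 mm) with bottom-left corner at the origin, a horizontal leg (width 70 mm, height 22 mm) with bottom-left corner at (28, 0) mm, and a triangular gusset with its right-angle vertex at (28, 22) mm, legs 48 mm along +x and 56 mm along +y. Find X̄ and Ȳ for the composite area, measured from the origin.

vertical leg: A = 28 × 100 = 2800.00, centroid at (14.00, 50.00).
horizontal leg: A = 70 × 22 = 1540.00, centroid at (63.00, 11.00).
gusset: A = ½·48·56 = 1344.00, centroid at (44.00, 40.67).
ΣA = 5684.00 mm²
ΣAX̄ = (2800.00)(14.00) + (1540.00)(63.00) + (1344.00)(44.00) = 195356.00 mm³
ΣAȲ = (2800.00)(50.00) + (1540.00)(11.00) + (1344.00)(40.67) = 211596.00 mm³
X̄ = 195356.00 / 5684.00 = 34.37 mm
Ȳ = 211596.00 / 5684.00 = 37.23 mm

X̄ = 34.37 mm, Ȳ = 37.23 mm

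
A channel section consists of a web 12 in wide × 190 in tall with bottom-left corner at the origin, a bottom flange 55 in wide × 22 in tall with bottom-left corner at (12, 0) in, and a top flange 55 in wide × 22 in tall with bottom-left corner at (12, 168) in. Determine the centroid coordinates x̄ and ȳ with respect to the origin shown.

x̄ = 23.25 in, ȳ = 95.00 in

web: A = 12 × 190 = 2280.00, centroid at (6.00, 95.00).
bottom flange: A = 55 × 22 = 1210.00, centroid at (39.50, 11.00).
top flange: A = 55 × 22 = 1210.00, centroid at (39.50, 179.00).
ΣA = 4700.00 in², ΣAx̄ = 109270.00 in³, ΣAȳ = 446500.00 in³.
x̄ = 109270.00/4700.00 = 23.25 in; ȳ = 446500.00/4700.00 = 95.00 in.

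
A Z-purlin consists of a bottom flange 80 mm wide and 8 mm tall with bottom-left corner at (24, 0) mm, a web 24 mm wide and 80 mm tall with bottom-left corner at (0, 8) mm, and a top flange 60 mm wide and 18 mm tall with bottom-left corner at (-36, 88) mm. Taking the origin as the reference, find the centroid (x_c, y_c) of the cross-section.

bottom flange: A = 80 × 8 = 640.00, centroid at (64.00, 4.00).
web: A = 24 × 80 = 1920.00, centroid at (12.00, 48.00).
top flange: A = 60 × 18 = 1080.00, centroid at (-6.00, 97.00).
ΣA = 3640.00 mm²
ΣAx_c = (640.00)(64.00) + (1920.00)(12.00) + (1080.00)(-6.00) = 57520.00 mm³
ΣAy_c = (640.00)(4.00) + (1920.00)(48.00) + (1080.00)(97.00) = 199480.00 mm³
x_c = 57520.00 / 3640.00 = 15.80 mm
y_c = 199480.00 / 3640.00 = 54.80 mm

x_c = 15.80 mm, y_c = 54.80 mm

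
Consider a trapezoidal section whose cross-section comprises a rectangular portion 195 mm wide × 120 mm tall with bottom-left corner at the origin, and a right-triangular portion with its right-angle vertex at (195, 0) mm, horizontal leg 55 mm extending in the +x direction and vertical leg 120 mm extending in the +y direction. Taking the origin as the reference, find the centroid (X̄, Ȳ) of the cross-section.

X̄ = 111.82 mm, Ȳ = 57.53 mm

Part | A | x̄ᵢ | ȳᵢ | A·x̄ᵢ | A·ȳᵢ
rectangular portion | 23400.00 | 97.50 | 60.00 | 2281500.00 | 1404000.00
triangular portion | 3300.00 | 213.33 | 40.00 | 704000.00 | 132000.00
Σ | 26700.00 |  |  | 2985500.00 | 1536000.00
X̄ = 2985500.00 / 26700.00 = 111.82 mm
Ȳ = 1536000.00 / 26700.00 = 57.53 mm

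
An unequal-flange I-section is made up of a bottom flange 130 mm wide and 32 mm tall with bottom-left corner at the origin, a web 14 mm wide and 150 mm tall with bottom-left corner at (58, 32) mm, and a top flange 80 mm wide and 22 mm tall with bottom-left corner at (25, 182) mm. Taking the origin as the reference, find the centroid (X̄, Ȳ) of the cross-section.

bottom flange: A = 130 × 32 = 4160.00, centroid at (65.00, 16.00).
web: A = 14 × 150 = 2100.00, centroid at (65.00, 107.00).
top flange: A = 80 × 22 = 1760.00, centroid at (65.00, 193.00).
ΣA = 8020.00 mm², ΣAX̄ = 521300.00 mm³, ΣAȲ = 630940.00 mm³.
X̄ = 521300.00/8020.00 = 65.00 mm; Ȳ = 630940.00/8020.00 = 78.67 mm.

X̄ = 65.00 mm, Ȳ = 78.67 mm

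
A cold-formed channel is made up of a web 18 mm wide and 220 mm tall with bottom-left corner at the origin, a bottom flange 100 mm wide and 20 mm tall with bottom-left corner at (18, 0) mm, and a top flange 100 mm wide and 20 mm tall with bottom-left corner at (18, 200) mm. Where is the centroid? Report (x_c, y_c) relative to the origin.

x_c = 38.65 mm, y_c = 110.00 mm

web: A = 18 × 220 = 3960.00, centroid at (9.00, 110.00).
bottom flange: A = 100 × 20 = 2000.00, centroid at (68.00, 10.00).
top flange: A = 100 × 20 = 2000.00, centroid at (68.00, 210.00).
ΣA = 7960.00 mm²
ΣAx_c = (3960.00)(9.00) + (2000.00)(68.00) + (2000.00)(68.00) = 307640.00 mm³
ΣAy_c = (3960.00)(110.00) + (2000.00)(10.00) + (2000.00)(210.00) = 875600.00 mm³
x_c = 307640.00 / 7960.00 = 38.65 mm
y_c = 875600.00 / 7960.00 = 110.00 mm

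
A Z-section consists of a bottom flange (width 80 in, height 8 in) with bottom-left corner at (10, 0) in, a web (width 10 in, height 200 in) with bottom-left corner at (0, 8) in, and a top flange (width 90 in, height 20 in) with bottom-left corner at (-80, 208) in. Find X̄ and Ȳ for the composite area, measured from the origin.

Part | A | x̄ᵢ | ȳᵢ | A·x̄ᵢ | A·ȳᵢ
bottom flange | 640.00 | 50.00 | 4.00 | 32000.00 | 2560.00
web | 2000.00 | 5.00 | 108.00 | 10000.00 | 216000.00
top flange | 1800.00 | -35.00 | 218.00 | -63000.00 | 392400.00
Σ | 4440.00 |  |  | -21000.00 | 610960.00
X̄ = -21000.00 / 4440.00 = -4.73 in
Ȳ = 610960.00 / 4440.00 = 137.60 in

X̄ = -4.73 in, Ȳ = 137.60 in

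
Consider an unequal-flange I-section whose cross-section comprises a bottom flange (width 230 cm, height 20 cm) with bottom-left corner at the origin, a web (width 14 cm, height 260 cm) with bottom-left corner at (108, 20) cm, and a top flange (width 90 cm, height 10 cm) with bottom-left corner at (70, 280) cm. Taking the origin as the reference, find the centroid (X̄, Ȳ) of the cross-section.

bottom flange: A = 230 × 20 = 4600.00, centroid at (115.00, 10.00).
web: A = 14 × 260 = 3640.00, centroid at (115.00, 150.00).
top flange: A = 90 × 10 = 900.00, centroid at (115.00, 285.00).
ΣA = 9140.00 cm²
ΣAX̄ = (4600.00)(115.00) + (3640.00)(115.00) + (900.00)(115.00) = 1051100.00 cm³
ΣAȲ = (4600.00)(10.00) + (3640.00)(150.00) + (900.00)(285.00) = 848500.00 cm³
X̄ = 1051100.00 / 9140.00 = 115.00 cm
Ȳ = 848500.00 / 9140.00 = 92.83 cm

X̄ = 115.00 cm, Ȳ = 92.83 cm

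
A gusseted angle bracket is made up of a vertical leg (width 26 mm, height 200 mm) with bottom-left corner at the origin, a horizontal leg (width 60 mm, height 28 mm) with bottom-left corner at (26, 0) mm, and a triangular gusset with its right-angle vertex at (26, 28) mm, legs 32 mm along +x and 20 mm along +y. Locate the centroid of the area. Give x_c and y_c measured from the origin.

vertical leg: A = 26 × 200 = 5200.00, centroid at (13.00, 100.00).
horizontal leg: A = 60 × 28 = 1680.00, centroid at (56.00, 14.00).
gusset: A = ½·32·20 = 320.00, centroid at (36.67, 34.67).
ΣA = 7200.00 mm²
ΣAx_c = (5200.00)(13.00) + (1680.00)(56.00) + (320.00)(36.67) = 173413.33 mm³
ΣAy_c = (5200.00)(100.00) + (1680.00)(14.00) + (320.00)(34.67) = 554613.33 mm³
x_c = 173413.33 / 7200.00 = 24.09 mm
y_c = 554613.33 / 7200.00 = 77.03 mm

x_c = 24.09 mm, y_c = 77.03 mm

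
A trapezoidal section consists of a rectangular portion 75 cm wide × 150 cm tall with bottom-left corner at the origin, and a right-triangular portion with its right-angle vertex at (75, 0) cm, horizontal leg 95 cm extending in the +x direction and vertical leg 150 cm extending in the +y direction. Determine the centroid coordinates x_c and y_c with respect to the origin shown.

x_c = 64.32 cm, y_c = 65.31 cm

rectangular portion: A = 75 × 150 = 11250.00, centroid at (37.50, 75.00).
triangular portion: A = ½·95·150 = 7125.00, centroid at (106.67, 50.00).
ΣA = 18375.00 cm²
ΣAx_c = (11250.00)(37.50) + (7125.00)(106.67) = 1181875.00 cm³
ΣAy_c = (11250.00)(75.00) + (7125.00)(50.00) = 1200000.00 cm³
x_c = 1181875.00 / 18375.00 = 64.32 cm
y_c = 1200000.00 / 18375.00 = 65.31 cm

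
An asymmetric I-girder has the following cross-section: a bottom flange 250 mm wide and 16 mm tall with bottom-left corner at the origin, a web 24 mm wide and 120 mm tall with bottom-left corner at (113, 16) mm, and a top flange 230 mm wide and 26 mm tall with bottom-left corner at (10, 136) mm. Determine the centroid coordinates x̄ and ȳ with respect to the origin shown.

bottom flange: A = 250 × 16 = 4000.00, centroid at (125.00, 8.00).
web: A = 24 × 120 = 2880.00, centroid at (125.00, 76.00).
top flange: A = 230 × 26 = 5980.00, centroid at (125.00, 149.00).
ΣA = 12860.00 mm²
ΣAx̄ = (4000.00)(125.00) + (2880.00)(125.00) + (5980.00)(125.00) = 1607500.00 mm³
ΣAȳ = (4000.00)(8.00) + (2880.00)(76.00) + (5980.00)(149.00) = 1141900.00 mm³
x̄ = 1607500.00 / 12860.00 = 125.00 mm
ȳ = 1141900.00 / 12860.00 = 88.79 mm

x̄ = 125.00 mm, ȳ = 88.79 mm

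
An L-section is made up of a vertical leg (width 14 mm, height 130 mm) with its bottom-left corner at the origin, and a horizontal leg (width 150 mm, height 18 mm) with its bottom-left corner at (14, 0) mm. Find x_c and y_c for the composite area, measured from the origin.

x_c = 55.98 mm, y_c = 31.55 mm

vertical leg: A = 14 × 130 = 1820.00, centroid at (7.00, 65.00).
horizontal leg: A = 150 × 18 = 2700.00, centroid at (89.00, 9.00).
ΣA = 4520.00 mm², ΣAx_c = 253040.00 mm³, ΣAy_c = 142600.00 mm³.
x_c = 253040.00/4520.00 = 55.98 mm; y_c = 142600.00/4520.00 = 31.55 mm.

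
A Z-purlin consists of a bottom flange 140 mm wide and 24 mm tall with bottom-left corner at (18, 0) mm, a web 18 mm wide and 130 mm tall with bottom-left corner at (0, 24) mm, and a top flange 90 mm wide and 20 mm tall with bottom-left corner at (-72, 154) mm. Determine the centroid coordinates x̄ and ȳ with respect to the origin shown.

x̄ = 35.75 mm, ȳ = 72.50 mm

bottom flange: A = 140 × 24 = 3360.00, centroid at (88.00, 12.00).
web: A = 18 × 130 = 2340.00, centroid at (9.00, 89.00).
top flange: A = 90 × 20 = 1800.00, centroid at (-27.00, 164.00).
ΣA = 7500.00 mm²
ΣAx̄ = (3360.00)(88.00) + (2340.00)(9.00) + (1800.00)(-27.00) = 268140.00 mm³
ΣAȳ = (3360.00)(12.00) + (2340.00)(89.00) + (1800.00)(164.00) = 543780.00 mm³
x̄ = 268140.00 / 7500.00 = 35.75 mm
ȳ = 543780.00 / 7500.00 = 72.50 mm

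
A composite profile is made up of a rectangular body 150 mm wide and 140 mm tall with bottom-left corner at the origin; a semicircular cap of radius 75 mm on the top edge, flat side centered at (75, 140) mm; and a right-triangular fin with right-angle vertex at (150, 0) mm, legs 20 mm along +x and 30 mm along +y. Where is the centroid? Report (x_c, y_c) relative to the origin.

x_c = 75.81 mm, y_c = 99.26 mm

Part | A | x̄ᵢ | ȳᵢ | A·x̄ᵢ | A·ȳᵢ
rectangular body | 21000.00 | 75.00 | 70.00 | 1575000.00 | 1470000.00
semicircular top | 8835.73 | 75.00 | 171.83 | 662679.70 | 1518252.11
triangular fin | 300.00 | 156.67 | 10.00 | 47000.00 | 3000.00
Σ | 30135.73 |  |  | 2284679.70 | 2991252.11
x_c = 2284679.70 / 30135.73 = 75.81 mm
y_c = 2991252.11 / 30135.73 = 99.26 mm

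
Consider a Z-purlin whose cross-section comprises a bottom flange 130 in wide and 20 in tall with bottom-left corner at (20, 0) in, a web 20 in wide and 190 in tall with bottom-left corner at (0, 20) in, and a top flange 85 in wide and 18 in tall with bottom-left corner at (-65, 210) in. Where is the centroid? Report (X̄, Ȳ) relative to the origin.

bottom flange: A = 130 × 20 = 2600.00, centroid at (85.00, 10.00).
web: A = 20 × 190 = 3800.00, centroid at (10.00, 115.00).
top flange: A = 85 × 18 = 1530.00, centroid at (-22.50, 219.00).
ΣA = 7930.00 in²
ΣAX̄ = (2600.00)(85.00) + (3800.00)(10.00) + (1530.00)(-22.50) = 224575.00 in³
ΣAȲ = (2600.00)(10.00) + (3800.00)(115.00) + (1530.00)(219.00) = 798070.00 in³
X̄ = 224575.00 / 7930.00 = 28.32 in
Ȳ = 798070.00 / 7930.00 = 100.64 in

X̄ = 28.32 in, Ȳ = 100.64 in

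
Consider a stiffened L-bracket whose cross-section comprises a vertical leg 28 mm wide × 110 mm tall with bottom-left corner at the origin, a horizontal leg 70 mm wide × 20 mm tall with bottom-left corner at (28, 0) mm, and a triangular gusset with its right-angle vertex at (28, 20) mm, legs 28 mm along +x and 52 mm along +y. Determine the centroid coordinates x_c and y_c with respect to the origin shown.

x_c = 30.43 mm, y_c = 40.43 mm

vertical leg: A = 28 × 110 = 3080.00, centroid at (14.00, 55.00).
horizontal leg: A = 70 × 20 = 1400.00, centroid at (63.00, 10.00).
gusset: A = ½·28·52 = 728.00, centroid at (37.33, 37.33).
ΣA = 5208.00 mm², ΣAx_c = 158498.67 mm³, ΣAy_c = 210578.67 mm³.
x_c = 158498.67/5208.00 = 30.43 mm; y_c = 210578.67/5208.00 = 40.43 mm.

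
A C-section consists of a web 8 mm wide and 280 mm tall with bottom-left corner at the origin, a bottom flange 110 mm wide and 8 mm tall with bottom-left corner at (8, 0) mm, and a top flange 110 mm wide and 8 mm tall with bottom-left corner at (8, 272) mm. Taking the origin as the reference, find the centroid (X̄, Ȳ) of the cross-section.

web: A = 8 × 280 = 2240.00, centroid at (4.00, 140.00).
bottom flange: A = 110 × 8 = 880.00, centroid at (63.00, 4.00).
top flange: A = 110 × 8 = 880.00, centroid at (63.00, 276.00).
ΣA = 4000.00 mm², ΣAX̄ = 119840.00 mm³, ΣAȲ = 560000.00 mm³.
X̄ = 119840.00/4000.00 = 29.96 mm; Ȳ = 560000.00/4000.00 = 140.00 mm.

X̄ = 29.96 mm, Ȳ = 140.00 mm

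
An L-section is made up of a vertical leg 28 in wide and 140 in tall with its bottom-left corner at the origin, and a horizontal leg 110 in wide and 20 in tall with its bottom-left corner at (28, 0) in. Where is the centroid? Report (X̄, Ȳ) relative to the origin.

X̄ = 38.80 in, Ȳ = 48.43 in

vertical leg: A = 28 × 140 = 3920.00, centroid at (14.00, 70.00).
horizontal leg: A = 110 × 20 = 2200.00, centroid at (83.00, 10.00).
ΣA = 6120.00 in²
ΣAX̄ = (3920.00)(14.00) + (2200.00)(83.00) = 237480.00 in³
ΣAȲ = (3920.00)(70.00) + (2200.00)(10.00) = 296400.00 in³
X̄ = 237480.00 / 6120.00 = 38.80 in
Ȳ = 296400.00 / 6120.00 = 48.43 in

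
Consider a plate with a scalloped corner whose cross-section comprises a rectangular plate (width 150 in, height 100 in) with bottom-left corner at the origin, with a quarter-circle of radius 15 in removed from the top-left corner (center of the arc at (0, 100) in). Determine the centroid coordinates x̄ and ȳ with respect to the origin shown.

Part | A | x̄ᵢ | ȳᵢ | A·x̄ᵢ | A·ȳᵢ
plate | 15000.00 | 75.00 | 50.00 | 1125000.00 | 750000.00
removed quarter-circle | -176.71 | 6.37 | 93.63 | -1125.00 | -16546.46
Σ | 14823.29 |  |  | 1123875.00 | 733453.54
x̄ = 1123875.00 / 14823.29 = 75.82 in
ȳ = 733453.54 / 14823.29 = 49.48 in

x̄ = 75.82 in, ȳ = 49.48 in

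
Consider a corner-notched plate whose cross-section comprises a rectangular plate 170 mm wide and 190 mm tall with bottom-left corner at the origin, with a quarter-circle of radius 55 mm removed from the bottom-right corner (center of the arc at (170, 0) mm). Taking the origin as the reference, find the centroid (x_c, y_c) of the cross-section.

x_c = 80.10 mm, y_c = 100.69 mm

Part | A | x̄ᵢ | ȳᵢ | A·x̄ᵢ | A·ȳᵢ
plate | 32300.00 | 85.00 | 95.00 | 2745500.00 | 3068500.00
removed quarter-circle | -2375.83 | 146.66 | 23.34 | -348432.67 | -55458.33
Σ | 29924.17 |  |  | 2397067.33 | 3013041.67
x_c = 2397067.33 / 29924.17 = 80.10 mm
y_c = 3013041.67 / 29924.17 = 100.69 mm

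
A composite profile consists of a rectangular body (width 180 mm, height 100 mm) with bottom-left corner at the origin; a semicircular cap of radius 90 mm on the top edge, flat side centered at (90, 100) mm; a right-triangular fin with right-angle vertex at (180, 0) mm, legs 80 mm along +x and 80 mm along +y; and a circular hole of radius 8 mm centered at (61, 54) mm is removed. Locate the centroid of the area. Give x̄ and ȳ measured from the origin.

x̄ = 101.24 mm, ȳ = 81.04 mm

rectangular body: A = 180 × 100 = 18000.00, centroid at (90.00, 50.00).
semicircular top: A = ½π·90² = 12723.45, centroid at (90.00, 138.20).
triangular fin: A = ½·80·80 = 3200.00, centroid at (206.67, 26.67).
hole: A = −π·8² = -201.06, centroid at (61.00, 54.00).
ΣA = 33722.39 mm², ΣAx̄ = 3414179.08 mm³, ΣAȳ = 2732821.01 mm³.
x̄ = 3414179.08/33722.39 = 101.24 mm; ȳ = 2732821.01/33722.39 = 81.04 mm.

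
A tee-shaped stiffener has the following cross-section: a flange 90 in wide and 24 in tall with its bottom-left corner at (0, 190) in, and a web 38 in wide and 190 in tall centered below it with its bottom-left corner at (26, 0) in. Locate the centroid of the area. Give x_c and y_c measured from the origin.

web: A = 38 × 190 = 7220.00, centroid at (45.00, 95.00).
flange: A = 90 × 24 = 2160.00, centroid at (45.00, 202.00).
ΣA = 9380.00 in², ΣAx_c = 422100.00 in³, ΣAy_c = 1122220.00 in³.
x_c = 422100.00/9380.00 = 45.00 in; y_c = 1122220.00/9380.00 = 119.64 in.

x_c = 45.00 in, y_c = 119.64 in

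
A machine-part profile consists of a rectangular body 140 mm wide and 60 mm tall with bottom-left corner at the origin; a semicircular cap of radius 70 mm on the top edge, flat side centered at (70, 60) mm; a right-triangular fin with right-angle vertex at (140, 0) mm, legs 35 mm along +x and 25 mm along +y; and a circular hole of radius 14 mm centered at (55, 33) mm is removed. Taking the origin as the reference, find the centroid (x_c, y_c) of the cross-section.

x_c = 72.82 mm, y_c = 58.16 mm

rectangular body: A = 140 × 60 = 8400.00, centroid at (70.00, 30.00).
semicircular top: A = ½π·70² = 7696.90, centroid at (70.00, 89.71).
triangular fin: A = ½·35·25 = 437.50, centroid at (151.67, 8.33).
hole: A = −π·14² = -615.75, centroid at (55.00, 33.00).
ΣA = 15918.65 mm², ΣAx_c = 1159270.94 mm³, ΣAy_c = 925806.80 mm³.
x_c = 1159270.94/15918.65 = 72.82 mm; y_c = 925806.80/15918.65 = 58.16 mm.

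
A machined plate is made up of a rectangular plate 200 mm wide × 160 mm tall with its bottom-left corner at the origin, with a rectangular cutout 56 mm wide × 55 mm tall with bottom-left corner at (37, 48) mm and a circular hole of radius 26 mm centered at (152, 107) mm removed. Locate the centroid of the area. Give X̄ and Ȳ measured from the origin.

X̄ = 99.90 mm, Ȳ = 78.38 mm

plate: A = 200 × 160 = 32000.00, centroid at (100.00, 80.00).
hole 1: A = −(56 × 55) = -3080.00, centroid at (65.00, 75.50).
hole 2: A = −π·26² = -2123.72, centroid at (152.00, 107.00).
ΣA = 26796.28 mm², ΣAX̄ = 2676995.07 mm³, ΣAȲ = 2100222.32 mm³.
X̄ = 2676995.07/26796.28 = 99.90 mm; Ȳ = 2100222.32/26796.28 = 78.38 mm.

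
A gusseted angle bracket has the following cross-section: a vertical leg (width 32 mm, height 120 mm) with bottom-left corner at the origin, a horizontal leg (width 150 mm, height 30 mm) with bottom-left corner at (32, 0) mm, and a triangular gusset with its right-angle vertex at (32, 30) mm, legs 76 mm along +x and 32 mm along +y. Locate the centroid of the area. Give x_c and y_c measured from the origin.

x_c = 64.11 mm, y_c = 36.35 mm

Part | A | x̄ᵢ | ȳᵢ | A·x̄ᵢ | A·ȳᵢ
vertical leg | 3840.00 | 16.00 | 60.00 | 61440.00 | 230400.00
horizontal leg | 4500.00 | 107.00 | 15.00 | 481500.00 | 67500.00
gusset | 1216.00 | 57.33 | 40.67 | 69717.33 | 49450.67
Σ | 9556.00 |  |  | 612657.33 | 347350.67
x_c = 612657.33 / 9556.00 = 64.11 mm
y_c = 347350.67 / 9556.00 = 36.35 mm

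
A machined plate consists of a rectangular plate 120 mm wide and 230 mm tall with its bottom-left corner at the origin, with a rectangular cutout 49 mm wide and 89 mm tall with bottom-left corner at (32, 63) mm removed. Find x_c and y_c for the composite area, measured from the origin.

plate: A = 120 × 230 = 27600.00, centroid at (60.00, 115.00).
hole: A = −(49 × 89) = -4361.00, centroid at (56.50, 107.50).
ΣA = 23239.00 mm²
ΣAx_c = (27600.00)(60.00) + (-4361.00)(56.50) = 1409603.50 mm³
ΣAy_c = (27600.00)(115.00) + (-4361.00)(107.50) = 2705192.50 mm³
x_c = 1409603.50 / 23239.00 = 60.66 mm
y_c = 2705192.50 / 23239.00 = 116.41 mm

x_c = 60.66 mm, y_c = 116.41 mm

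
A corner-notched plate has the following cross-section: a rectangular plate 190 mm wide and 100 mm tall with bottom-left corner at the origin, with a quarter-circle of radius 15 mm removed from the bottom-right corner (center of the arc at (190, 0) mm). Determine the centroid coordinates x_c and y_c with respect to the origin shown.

Part | A | x̄ᵢ | ȳᵢ | A·x̄ᵢ | A·ȳᵢ
plate | 19000.00 | 95.00 | 50.00 | 1805000.00 | 950000.00
removed quarter-circle | -176.71 | 183.63 | 6.37 | -32450.77 | -1125.00
Σ | 18823.29 |  |  | 1772549.23 | 948875.00
x_c = 1772549.23 / 18823.29 = 94.17 mm
y_c = 948875.00 / 18823.29 = 50.41 mm

x_c = 94.17 mm, y_c = 50.41 mm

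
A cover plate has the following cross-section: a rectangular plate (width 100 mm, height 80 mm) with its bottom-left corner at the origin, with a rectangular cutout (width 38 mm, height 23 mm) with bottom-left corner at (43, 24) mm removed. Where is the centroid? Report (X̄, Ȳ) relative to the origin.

X̄ = 48.53 mm, Ȳ = 40.55 mm

plate: A = 100 × 80 = 8000.00, centroid at (50.00, 40.00).
hole: A = −(38 × 23) = -874.00, centroid at (62.00, 35.50).
ΣA = 7126.00 mm²
ΣAX̄ = (8000.00)(50.00) + (-874.00)(62.00) = 345812.00 mm³
ΣAȲ = (8000.00)(40.00) + (-874.00)(35.50) = 288973.00 mm³
X̄ = 345812.00 / 7126.00 = 48.53 mm
Ȳ = 288973.00 / 7126.00 = 40.55 mm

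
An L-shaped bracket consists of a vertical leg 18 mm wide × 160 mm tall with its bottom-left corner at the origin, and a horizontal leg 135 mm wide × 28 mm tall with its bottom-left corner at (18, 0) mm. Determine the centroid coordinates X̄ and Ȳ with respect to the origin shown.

vertical leg: A = 18 × 160 = 2880.00, centroid at (9.00, 80.00).
horizontal leg: A = 135 × 28 = 3780.00, centroid at (85.50, 14.00).
ΣA = 6660.00 mm², ΣAX̄ = 349110.00 mm³, ΣAȲ = 283320.00 mm³.
X̄ = 349110.00/6660.00 = 52.42 mm; Ȳ = 283320.00/6660.00 = 42.54 mm.

X̄ = 52.42 mm, Ȳ = 42.54 mm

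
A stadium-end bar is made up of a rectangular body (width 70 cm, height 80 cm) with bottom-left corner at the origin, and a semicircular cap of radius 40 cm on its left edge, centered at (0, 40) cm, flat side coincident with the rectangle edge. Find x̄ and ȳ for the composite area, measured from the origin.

x̄ = 18.90 cm, ȳ = 40.00 cm

Part | A | x̄ᵢ | ȳᵢ | A·x̄ᵢ | A·ȳᵢ
rectangular body | 5600.00 | 35.00 | 40.00 | 196000.00 | 224000.00
semicircular end | 2513.27 | -16.98 | 40.00 | -42666.67 | 100530.96
Σ | 8113.27 |  |  | 153333.33 | 324530.96
x̄ = 153333.33 / 8113.27 = 18.90 cm
ȳ = 324530.96 / 8113.27 = 40.00 cm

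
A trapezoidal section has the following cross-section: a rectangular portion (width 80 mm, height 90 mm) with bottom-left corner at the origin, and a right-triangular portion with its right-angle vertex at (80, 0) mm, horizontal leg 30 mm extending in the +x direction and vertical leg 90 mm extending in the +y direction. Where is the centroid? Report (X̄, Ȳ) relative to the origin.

X̄ = 47.89 mm, Ȳ = 42.63 mm

rectangular portion: A = 80 × 90 = 7200.00, centroid at (40.00, 45.00).
triangular portion: A = ½·30·90 = 1350.00, centroid at (90.00, 30.00).
ΣA = 8550.00 mm², ΣAX̄ = 409500.00 mm³, ΣAȲ = 364500.00 mm³.
X̄ = 409500.00/8550.00 = 47.89 mm; Ȳ = 364500.00/8550.00 = 42.63 mm.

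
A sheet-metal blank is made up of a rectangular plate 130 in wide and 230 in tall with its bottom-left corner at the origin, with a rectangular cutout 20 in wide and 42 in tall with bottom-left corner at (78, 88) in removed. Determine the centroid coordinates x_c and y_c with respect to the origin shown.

Part | A | x̄ᵢ | ȳᵢ | A·x̄ᵢ | A·ȳᵢ
plate | 29900.00 | 65.00 | 115.00 | 1943500.00 | 3438500.00
hole | -840.00 | 88.00 | 109.00 | -73920.00 | -91560.00
Σ | 29060.00 |  |  | 1869580.00 | 3346940.00
x_c = 1869580.00 / 29060.00 = 64.34 in
y_c = 3346940.00 / 29060.00 = 115.17 in

x_c = 64.34 in, y_c = 115.17 in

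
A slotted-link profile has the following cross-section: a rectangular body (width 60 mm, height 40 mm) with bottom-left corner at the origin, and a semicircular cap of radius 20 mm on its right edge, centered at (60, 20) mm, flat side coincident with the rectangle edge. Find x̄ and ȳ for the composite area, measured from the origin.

x̄ = 37.99 mm, ȳ = 20.00 mm

Part | A | x̄ᵢ | ȳᵢ | A·x̄ᵢ | A·ȳᵢ
rectangular body | 2400.00 | 30.00 | 20.00 | 72000.00 | 48000.00
semicircular end | 628.32 | 68.49 | 20.00 | 43032.45 | 12566.37
Σ | 3028.32 |  |  | 115032.45 | 60566.37
x̄ = 115032.45 / 3028.32 = 37.99 mm
ȳ = 60566.37 / 3028.32 = 20.00 mm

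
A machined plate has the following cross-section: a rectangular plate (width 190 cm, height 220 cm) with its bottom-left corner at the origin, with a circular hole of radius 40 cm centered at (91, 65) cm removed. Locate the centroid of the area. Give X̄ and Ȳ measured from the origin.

plate: A = 190 × 220 = 41800.00, centroid at (95.00, 110.00).
hole: A = −π·40² = -5026.55, centroid at (91.00, 65.00).
ΣA = 36773.45 cm², ΣAX̄ = 3513584.11 cm³, ΣAȲ = 4271274.36 cm³.
X̄ = 3513584.11/36773.45 = 95.55 cm; Ȳ = 4271274.36/36773.45 = 116.15 cm.

X̄ = 95.55 cm, Ȳ = 116.15 cm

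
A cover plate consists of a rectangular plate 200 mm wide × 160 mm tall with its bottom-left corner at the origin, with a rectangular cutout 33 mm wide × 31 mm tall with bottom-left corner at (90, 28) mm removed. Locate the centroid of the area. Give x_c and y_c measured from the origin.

Part | A | x̄ᵢ | ȳᵢ | A·x̄ᵢ | A·ȳᵢ
plate | 32000.00 | 100.00 | 80.00 | 3200000.00 | 2560000.00
hole | -1023.00 | 106.50 | 43.50 | -108949.50 | -44500.50
Σ | 30977.00 |  |  | 3091050.50 | 2515499.50
x_c = 3091050.50 / 30977.00 = 99.79 mm
y_c = 2515499.50 / 30977.00 = 81.21 mm

x_c = 99.79 mm, y_c = 81.21 mm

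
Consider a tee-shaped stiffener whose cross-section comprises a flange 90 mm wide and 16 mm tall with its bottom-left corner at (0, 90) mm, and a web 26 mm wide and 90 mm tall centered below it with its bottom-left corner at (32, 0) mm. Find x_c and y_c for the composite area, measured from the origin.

x_c = 45.00 mm, y_c = 65.19 mm

Part | A | x̄ᵢ | ȳᵢ | A·x̄ᵢ | A·ȳᵢ
web | 2340.00 | 45.00 | 45.00 | 105300.00 | 105300.00
flange | 1440.00 | 45.00 | 98.00 | 64800.00 | 141120.00
Σ | 3780.00 |  |  | 170100.00 | 246420.00
x_c = 170100.00 / 3780.00 = 45.00 mm
y_c = 246420.00 / 3780.00 = 65.19 mm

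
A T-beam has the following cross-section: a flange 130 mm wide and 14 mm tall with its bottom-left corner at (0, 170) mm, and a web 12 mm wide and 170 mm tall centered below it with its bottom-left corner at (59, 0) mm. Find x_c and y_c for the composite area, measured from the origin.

Part | A | x̄ᵢ | ȳᵢ | A·x̄ᵢ | A·ȳᵢ
web | 2040.00 | 65.00 | 85.00 | 132600.00 | 173400.00
flange | 1820.00 | 65.00 | 177.00 | 118300.00 | 322140.00
Σ | 3860.00 |  |  | 250900.00 | 495540.00
x_c = 250900.00 / 3860.00 = 65.00 mm
y_c = 495540.00 / 3860.00 = 128.38 mm

x_c = 65.00 mm, y_c = 128.38 mm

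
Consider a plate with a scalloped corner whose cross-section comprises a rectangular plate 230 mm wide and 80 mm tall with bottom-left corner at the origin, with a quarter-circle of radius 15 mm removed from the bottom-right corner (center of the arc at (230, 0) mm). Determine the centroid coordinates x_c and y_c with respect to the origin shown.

x_c = 113.95 mm, y_c = 40.33 mm

plate: A = 230 × 80 = 18400.00, centroid at (115.00, 40.00).
removed quarter-circle: A = −¼π·15² = -176.71, centroid at (223.63, 6.37).
ΣA = 18223.29 mm²
ΣAx_c = (18400.00)(115.00) + (-176.71)(223.63) = 2076480.65 mm³
ΣAy_c = (18400.00)(40.00) + (-176.71)(6.37) = 734875.00 mm³
x_c = 2076480.65 / 18223.29 = 113.95 mm
y_c = 734875.00 / 18223.29 = 40.33 mm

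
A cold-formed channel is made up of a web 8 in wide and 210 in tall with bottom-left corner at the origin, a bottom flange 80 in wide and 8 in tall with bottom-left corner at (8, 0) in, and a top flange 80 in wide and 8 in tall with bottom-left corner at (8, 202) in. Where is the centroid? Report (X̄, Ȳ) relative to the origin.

web: A = 8 × 210 = 1680.00, centroid at (4.00, 105.00).
bottom flange: A = 80 × 8 = 640.00, centroid at (48.00, 4.00).
top flange: A = 80 × 8 = 640.00, centroid at (48.00, 206.00).
ΣA = 2960.00 in², ΣAX̄ = 68160.00 in³, ΣAȲ = 310800.00 in³.
X̄ = 68160.00/2960.00 = 23.03 in; Ȳ = 310800.00/2960.00 = 105.00 in.

X̄ = 23.03 in, Ȳ = 105.00 in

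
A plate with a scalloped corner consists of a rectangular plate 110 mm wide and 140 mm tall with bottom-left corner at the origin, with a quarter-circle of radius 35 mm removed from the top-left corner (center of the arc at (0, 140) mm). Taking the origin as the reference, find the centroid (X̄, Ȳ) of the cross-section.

Part | A | x̄ᵢ | ȳᵢ | A·x̄ᵢ | A·ȳᵢ
plate | 15400.00 | 55.00 | 70.00 | 847000.00 | 1078000.00
removed quarter-circle | -962.11 | 14.85 | 125.15 | -14291.67 | -120404.12
Σ | 14437.89 |  |  | 832708.33 | 957595.88
X̄ = 832708.33 / 14437.89 = 57.68 mm
Ȳ = 957595.88 / 14437.89 = 66.33 mm

X̄ = 57.68 mm, Ȳ = 66.33 mm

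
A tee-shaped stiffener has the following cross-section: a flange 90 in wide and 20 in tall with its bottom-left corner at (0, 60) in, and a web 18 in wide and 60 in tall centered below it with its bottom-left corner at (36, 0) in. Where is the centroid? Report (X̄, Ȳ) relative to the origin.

web: A = 18 × 60 = 1080.00, centroid at (45.00, 30.00).
flange: A = 90 × 20 = 1800.00, centroid at (45.00, 70.00).
ΣA = 2880.00 in², ΣAX̄ = 129600.00 in³, ΣAȲ = 158400.00 in³.
X̄ = 129600.00/2880.00 = 45.00 in; Ȳ = 158400.00/2880.00 = 55.00 in.

X̄ = 45.00 in, Ȳ = 55.00 in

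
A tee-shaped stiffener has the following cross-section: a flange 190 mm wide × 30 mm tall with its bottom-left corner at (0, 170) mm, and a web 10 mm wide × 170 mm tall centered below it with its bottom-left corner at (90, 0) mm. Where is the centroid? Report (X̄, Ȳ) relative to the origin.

Part | A | x̄ᵢ | ȳᵢ | A·x̄ᵢ | A·ȳᵢ
web | 1700.00 | 95.00 | 85.00 | 161500.00 | 144500.00
flange | 5700.00 | 95.00 | 185.00 | 541500.00 | 1054500.00
Σ | 7400.00 |  |  | 703000.00 | 1199000.00
X̄ = 703000.00 / 7400.00 = 95.00 mm
Ȳ = 1199000.00 / 7400.00 = 162.03 mm

X̄ = 95.00 mm, Ȳ = 162.03 mm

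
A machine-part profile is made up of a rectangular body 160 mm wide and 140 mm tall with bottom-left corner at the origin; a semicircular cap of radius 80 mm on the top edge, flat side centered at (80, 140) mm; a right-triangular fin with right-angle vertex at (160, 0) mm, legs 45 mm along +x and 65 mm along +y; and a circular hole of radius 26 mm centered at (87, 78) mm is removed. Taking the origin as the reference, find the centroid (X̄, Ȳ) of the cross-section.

rectangular body: A = 160 × 140 = 22400.00, centroid at (80.00, 70.00).
semicircular top: A = ½π·80² = 10053.10, centroid at (80.00, 173.95).
triangular fin: A = ½·45·65 = 1462.50, centroid at (175.00, 21.67).
hole: A = −π·26² = -2123.72, centroid at (87.00, 78.00).
ΣA = 31791.88 mm²
ΣAX̄ = (22400.00)(80.00) + (10053.10)(80.00) + (1462.50)(175.00) + (-2123.72)(87.00) = 2667421.87 mm³
ΣAȲ = (22400.00)(70.00) + (10053.10)(173.95) + (1462.50)(21.67) + (-2123.72)(78.00) = 3182804.44 mm³
X̄ = 2667421.87 / 31791.88 = 83.90 mm
Ȳ = 3182804.44 / 31791.88 = 100.11 mm

X̄ = 83.90 mm, Ȳ = 100.11 mm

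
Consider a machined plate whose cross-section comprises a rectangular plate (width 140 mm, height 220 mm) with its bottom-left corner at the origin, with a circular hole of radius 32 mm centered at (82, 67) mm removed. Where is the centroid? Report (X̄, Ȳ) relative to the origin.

plate: A = 140 × 220 = 30800.00, centroid at (70.00, 110.00).
hole: A = −π·32² = -3216.99, centroid at (82.00, 67.00).
ΣA = 27583.01 mm², ΣAX̄ = 1892206.75 mm³, ΣAȲ = 3172461.61 mm³.
X̄ = 1892206.75/27583.01 = 68.60 mm; Ȳ = 3172461.61/27583.01 = 115.02 mm.

X̄ = 68.60 mm, Ȳ = 115.02 mm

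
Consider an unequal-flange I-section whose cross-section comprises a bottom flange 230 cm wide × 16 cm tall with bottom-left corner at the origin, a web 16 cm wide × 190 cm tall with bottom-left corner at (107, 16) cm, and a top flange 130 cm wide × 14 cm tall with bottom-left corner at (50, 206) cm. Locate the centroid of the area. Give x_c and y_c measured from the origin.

x_c = 115.00 cm, y_c = 88.35 cm

bottom flange: A = 230 × 16 = 3680.00, centroid at (115.00, 8.00).
web: A = 16 × 190 = 3040.00, centroid at (115.00, 111.00).
top flange: A = 130 × 14 = 1820.00, centroid at (115.00, 213.00).
ΣA = 8540.00 cm²
ΣAx_c = (3680.00)(115.00) + (3040.00)(115.00) + (1820.00)(115.00) = 982100.00 cm³
ΣAy_c = (3680.00)(8.00) + (3040.00)(111.00) + (1820.00)(213.00) = 754540.00 cm³
x_c = 982100.00 / 8540.00 = 115.00 cm
y_c = 754540.00 / 8540.00 = 88.35 cm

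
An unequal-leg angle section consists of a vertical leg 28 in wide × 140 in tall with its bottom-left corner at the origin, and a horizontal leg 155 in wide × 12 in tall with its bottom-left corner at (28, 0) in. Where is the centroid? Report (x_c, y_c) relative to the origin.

x_c = 43.44 in, y_c = 49.40 in

vertical leg: A = 28 × 140 = 3920.00, centroid at (14.00, 70.00).
horizontal leg: A = 155 × 12 = 1860.00, centroid at (105.50, 6.00).
ΣA = 5780.00 in²
ΣAx_c = (3920.00)(14.00) + (1860.00)(105.50) = 251110.00 in³
ΣAy_c = (3920.00)(70.00) + (1860.00)(6.00) = 285560.00 in³
x_c = 251110.00 / 5780.00 = 43.44 in
y_c = 285560.00 / 5780.00 = 49.40 in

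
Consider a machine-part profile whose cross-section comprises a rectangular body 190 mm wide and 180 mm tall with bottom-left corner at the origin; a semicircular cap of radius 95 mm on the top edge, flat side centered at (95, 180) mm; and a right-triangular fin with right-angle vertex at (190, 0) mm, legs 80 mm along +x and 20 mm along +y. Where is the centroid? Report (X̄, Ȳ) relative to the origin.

X̄ = 96.98 mm, Ȳ = 126.21 mm

Part | A | x̄ᵢ | ȳᵢ | A·x̄ᵢ | A·ȳᵢ
rectangular body | 34200.00 | 95.00 | 90.00 | 3249000.00 | 3078000.00
semicircular top | 14176.44 | 95.00 | 220.32 | 1346761.50 | 3123341.97
triangular fin | 800.00 | 216.67 | 6.67 | 173333.33 | 5333.33
Σ | 49176.44 |  |  | 4769094.83 | 6206675.30
X̄ = 4769094.83 / 49176.44 = 96.98 mm
Ȳ = 6206675.30 / 49176.44 = 126.21 mm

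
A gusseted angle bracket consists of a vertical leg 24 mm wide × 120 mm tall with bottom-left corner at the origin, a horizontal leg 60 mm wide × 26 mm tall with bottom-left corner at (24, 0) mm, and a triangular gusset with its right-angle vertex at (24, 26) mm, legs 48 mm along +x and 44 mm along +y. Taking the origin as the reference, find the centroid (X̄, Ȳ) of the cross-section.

vertical leg: A = 24 × 120 = 2880.00, centroid at (12.00, 60.00).
horizontal leg: A = 60 × 26 = 1560.00, centroid at (54.00, 13.00).
gusset: A = ½·48·44 = 1056.00, centroid at (40.00, 40.67).
ΣA = 5496.00 mm², ΣAX̄ = 161040.00 mm³, ΣAȲ = 236024.00 mm³.
X̄ = 161040.00/5496.00 = 29.30 mm; Ȳ = 236024.00/5496.00 = 42.94 mm.

X̄ = 29.30 mm, Ȳ = 42.94 mm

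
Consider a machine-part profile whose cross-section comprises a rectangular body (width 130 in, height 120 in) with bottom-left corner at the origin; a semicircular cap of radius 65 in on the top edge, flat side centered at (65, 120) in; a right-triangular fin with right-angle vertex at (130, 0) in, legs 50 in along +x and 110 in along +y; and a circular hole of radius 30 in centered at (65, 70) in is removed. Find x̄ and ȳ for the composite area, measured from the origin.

Part | A | x̄ᵢ | ȳᵢ | A·x̄ᵢ | A·ȳᵢ
rectangular body | 15600.00 | 65.00 | 60.00 | 1014000.00 | 936000.00
semicircular top | 6636.61 | 65.00 | 147.59 | 431379.94 | 979477.07
triangular fin | 2750.00 | 146.67 | 36.67 | 403333.33 | 100833.33
hole | -2827.43 | 65.00 | 70.00 | -183783.17 | -197920.34
Σ | 22159.18 |  |  | 1664930.10 | 1818390.07
x̄ = 1664930.10 / 22159.18 = 75.14 in
ȳ = 1818390.07 / 22159.18 = 82.06 in

x̄ = 75.14 in, ȳ = 82.06 in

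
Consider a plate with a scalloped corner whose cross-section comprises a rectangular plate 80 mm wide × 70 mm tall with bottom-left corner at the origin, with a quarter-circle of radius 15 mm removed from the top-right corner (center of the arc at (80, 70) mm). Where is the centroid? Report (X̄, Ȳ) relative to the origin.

X̄ = 38.90 mm, Ȳ = 34.07 mm

plate: A = 80 × 70 = 5600.00, centroid at (40.00, 35.00).
removed quarter-circle: A = −¼π·15² = -176.71, centroid at (73.63, 63.63).
ΣA = 5423.29 mm², ΣAX̄ = 210987.83 mm³, ΣAȲ = 184754.98 mm³.
X̄ = 210987.83/5423.29 = 38.90 mm; Ȳ = 184754.98/5423.29 = 34.07 mm.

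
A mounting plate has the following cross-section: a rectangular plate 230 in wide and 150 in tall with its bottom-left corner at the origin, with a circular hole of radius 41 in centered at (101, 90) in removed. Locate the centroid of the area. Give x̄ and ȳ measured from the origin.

plate: A = 230 × 150 = 34500.00, centroid at (115.00, 75.00).
hole: A = −π·41² = -5281.02, centroid at (101.00, 90.00).
ΣA = 29218.98 in², ΣAx̄ = 3434117.26 in³, ΣAȳ = 2112208.45 in³.
x̄ = 3434117.26/29218.98 = 117.53 in; ȳ = 2112208.45/29218.98 = 72.29 in.

x̄ = 117.53 in, ȳ = 72.29 in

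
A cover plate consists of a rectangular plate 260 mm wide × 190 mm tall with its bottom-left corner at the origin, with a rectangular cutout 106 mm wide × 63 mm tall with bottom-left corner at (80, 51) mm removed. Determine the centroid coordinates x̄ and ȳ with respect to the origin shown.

Part | A | x̄ᵢ | ȳᵢ | A·x̄ᵢ | A·ȳᵢ
plate | 49400.00 | 130.00 | 95.00 | 6422000.00 | 4693000.00
hole | -6678.00 | 133.00 | 82.50 | -888174.00 | -550935.00
Σ | 42722.00 |  |  | 5533826.00 | 4142065.00
x̄ = 5533826.00 / 42722.00 = 129.53 mm
ȳ = 4142065.00 / 42722.00 = 96.95 mm

x̄ = 129.53 mm, ȳ = 96.95 mm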